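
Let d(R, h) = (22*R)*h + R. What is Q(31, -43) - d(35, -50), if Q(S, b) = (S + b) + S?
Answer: 38484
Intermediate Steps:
Q(S, b) = b + 2*S
d(R, h) = R + 22*R*h (d(R, h) = 22*R*h + R = R + 22*R*h)
Q(31, -43) - d(35, -50) = (-43 + 2*31) - 35*(1 + 22*(-50)) = (-43 + 62) - 35*(1 - 1100) = 19 - 35*(-1099) = 19 - 1*(-38465) = 19 + 38465 = 38484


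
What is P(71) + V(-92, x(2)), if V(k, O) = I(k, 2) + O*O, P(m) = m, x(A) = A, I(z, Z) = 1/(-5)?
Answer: 374/5 ≈ 74.800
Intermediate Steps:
I(z, Z) = -⅕
V(k, O) = -⅕ + O² (V(k, O) = -⅕ + O*O = -⅕ + O²)
P(71) + V(-92, x(2)) = 71 + (-⅕ + 2²) = 71 + (-⅕ + 4) = 71 + 19/5 = 374/5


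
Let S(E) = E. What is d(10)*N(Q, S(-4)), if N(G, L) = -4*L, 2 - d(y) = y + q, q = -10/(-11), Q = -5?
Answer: -1568/11 ≈ -142.55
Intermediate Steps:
q = 10/11 (q = -10*(-1/11) = 10/11 ≈ 0.90909)
d(y) = 12/11 - y (d(y) = 2 - (y + 10/11) = 2 - (10/11 + y) = 2 + (-10/11 - y) = 12/11 - y)
d(10)*N(Q, S(-4)) = (12/11 - 1*10)*(-4*(-4)) = (12/11 - 10)*16 = -98/11*16 = -1568/11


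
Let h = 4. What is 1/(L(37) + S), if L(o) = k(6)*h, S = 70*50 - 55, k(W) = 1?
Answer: 1/3449 ≈ 0.00028994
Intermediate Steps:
S = 3445 (S = 3500 - 55 = 3445)
L(o) = 4 (L(o) = 1*4 = 4)
1/(L(37) + S) = 1/(4 + 3445) = 1/3449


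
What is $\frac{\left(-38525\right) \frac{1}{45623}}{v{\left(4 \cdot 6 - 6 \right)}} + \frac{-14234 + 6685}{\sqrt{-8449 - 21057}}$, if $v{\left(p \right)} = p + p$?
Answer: $- \frac{38525}{1642428} + \frac{7549 i \sqrt{29506}}{29506} \approx -0.023456 + 43.948 i$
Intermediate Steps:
$v{\left(p \right)} = 2 p$
$\frac{\left(-38525\right) \frac{1}{45623}}{v{\left(4 \cdot 6 - 6 \right)}} + \frac{-14234 + 6685}{\sqrt{-8449 - 21057}} = \frac{\left(-38525\right) \frac{1}{45623}}{2 \left(4 \cdot 6 - 6\right)} + \frac{-14234 + 6685}{\sqrt{-8449 - 21057}} = \frac{\left(-38525\right) \frac{1}{45623}}{2 \left(24 - 6\right)} - \frac{7549}{\sqrt{-29506}} = - \frac{38525}{45623 \cdot 2 \cdot 18} - \frac{7549}{i \sqrt{29506}} = - \frac{38525}{45623 \cdot 36} - 7549 \left(- \frac{i \sqrt{29506}}{29506}\right) = \left(- \frac{38525}{45623}\right) \frac{1}{36} + \frac{7549 i \sqrt{29506}}{29506} = - \frac{38525}{1642428} + \frac{7549 i \sqrt{29506}}{29506}$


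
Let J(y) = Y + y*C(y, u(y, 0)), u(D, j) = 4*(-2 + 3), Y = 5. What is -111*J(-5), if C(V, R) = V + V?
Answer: -6105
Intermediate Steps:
u(D, j) = 4 (u(D, j) = 4*1 = 4)
C(V, R) = 2*V
J(y) = 5 + 2*y**2 (J(y) = 5 + y*(2*y) = 5 + 2*y**2)
-111*J(-5) = -111*(5 + 2*(-5)**2) = -111*(5 + 2*25) = -111*(5 + 50) = -111*55 = -6105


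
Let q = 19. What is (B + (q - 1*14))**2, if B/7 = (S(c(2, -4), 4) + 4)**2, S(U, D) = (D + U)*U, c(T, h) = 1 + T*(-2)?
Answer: 144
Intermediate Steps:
c(T, h) = 1 - 2*T
S(U, D) = U*(D + U)
B = 7 (B = 7*((1 - 2*2)*(4 + (1 - 2*2)) + 4)**2 = 7*((1 - 4)*(4 + (1 - 4)) + 4)**2 = 7*(-3*(4 - 3) + 4)**2 = 7*(-3*1 + 4)**2 = 7*(-3 + 4)**2 = 7*1**2 = 7*1 = 7)
(B + (q - 1*14))**2 = (7 + (19 - 1*14))**2 = (7 + (19 - 14))**2 = (7 + 5)**2 = 12**2 = 144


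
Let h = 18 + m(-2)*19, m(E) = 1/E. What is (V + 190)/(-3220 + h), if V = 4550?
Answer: -3160/2141 ≈ -1.4759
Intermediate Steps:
m(E) = 1/E
h = 17/2 (h = 18 + 19/(-2) = 18 - ½*19 = 18 - 19/2 = 17/2 ≈ 8.5000)
(V + 190)/(-3220 + h) = (4550 + 190)/(-3220 + 17/2) = 4740/(-6423/2) = 4740*(-2/6423) = -3160/2141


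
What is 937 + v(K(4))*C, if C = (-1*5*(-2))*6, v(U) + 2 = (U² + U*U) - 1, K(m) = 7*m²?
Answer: 1506037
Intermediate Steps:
v(U) = -3 + 2*U² (v(U) = -2 + ((U² + U*U) - 1) = -2 + ((U² + U²) - 1) = -2 + (2*U² - 1) = -2 + (-1 + 2*U²) = -3 + 2*U²)
C = 60 (C = -5*(-2)*6 = 10*6 = 60)
937 + v(K(4))*C = 937 + (-3 + 2*(7*4²)²)*60 = 937 + (-3 + 2*(7*16)²)*60 = 937 + (-3 + 2*112²)*60 = 937 + (-3 + 2*12544)*60 = 937 + (-3 + 25088)*60 = 937 + 25085*60 = 937 + 1505100 = 1506037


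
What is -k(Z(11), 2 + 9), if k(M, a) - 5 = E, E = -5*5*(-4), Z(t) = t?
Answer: -105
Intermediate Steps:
E = 100 (E = -25*(-4) = 100)
k(M, a) = 105 (k(M, a) = 5 + 100 = 105)
-k(Z(11), 2 + 9) = -1*105 = -105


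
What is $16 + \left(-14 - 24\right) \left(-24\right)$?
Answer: $928$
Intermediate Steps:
$16 + \left(-14 - 24\right) \left(-24\right) = 16 - -912 = 16 + 912 = 928$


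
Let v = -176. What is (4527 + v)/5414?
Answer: 4351/5414 ≈ 0.80366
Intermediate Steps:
(4527 + v)/5414 = (4527 - 176)/5414 = 4351*(1/5414) = 4351/5414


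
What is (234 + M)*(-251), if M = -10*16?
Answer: -18574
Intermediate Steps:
M = -160
(234 + M)*(-251) = (234 - 160)*(-251) = 74*(-251) = -18574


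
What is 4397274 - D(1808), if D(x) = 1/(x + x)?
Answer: 15900542783/3616 ≈ 4.3973e+6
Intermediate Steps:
D(x) = 1/(2*x)
4397274 - D(1808) = 4397274 - 1/(2*1808) = 4397274 - 1*1/3616 = 4397274 - 1/3616 = 15900542783/3616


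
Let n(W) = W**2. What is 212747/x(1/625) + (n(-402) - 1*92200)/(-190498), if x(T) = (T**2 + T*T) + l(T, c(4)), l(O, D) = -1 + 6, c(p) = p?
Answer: 719593945057611/16912126693 ≈ 42549.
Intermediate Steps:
l(O, D) = 5
x(T) = 5 + 2*T**2 (x(T) = (T**2 + T*T) + 5 = (T**2 + T**2) + 5 = 2*T**2 + 5 = 5 + 2*T**2)
212747/x(1/625) + (n(-402) - 1*92200)/(-190498) = 212747/(5 + 2*(1/625)**2) + ((-402)**2 - 1*92200)/(-190498) = 212747/(5 + 2*(1/625)**2) + (161604 - 92200)*(-1/190498) = 212747/(5 + 2*(1/390625)) + 69404*(-1/190498) = 212747/(5 + 2/390625) - 34702/95249 = 212747/(1953127/390625) - 34702/95249 = 212747*(390625/1953127) - 34702/95249 = 83104296875/1953127 - 34702/95249 = 719593945057611/16912126693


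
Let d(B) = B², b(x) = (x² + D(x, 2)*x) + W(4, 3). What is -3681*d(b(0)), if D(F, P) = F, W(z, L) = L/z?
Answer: -33129/16 ≈ -2070.6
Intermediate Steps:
b(x) = ¾ + 2*x² (b(x) = (x² + x*x) + 3/4 = (x² + x²) + 3*(¼) = 2*x² + ¾ = ¾ + 2*x²)
-3681*d(b(0)) = -3681*(¾ + 2*0²)² = -3681*(¾ + 2*0)² = -3681*(¾ + 0)² = -3681*(¾)² = -3681*9/16 = -33129/16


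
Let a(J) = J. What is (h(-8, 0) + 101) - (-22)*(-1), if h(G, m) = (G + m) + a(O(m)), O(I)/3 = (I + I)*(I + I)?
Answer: 71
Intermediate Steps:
O(I) = 12*I**2 (O(I) = 3*((I + I)*(I + I)) = 3*((2*I)*(2*I)) = 3*(4*I**2) = 12*I**2)
h(G, m) = G + m + 12*m**2 (h(G, m) = (G + m) + 12*m**2 = G + m + 12*m**2)
(h(-8, 0) + 101) - (-22)*(-1) = ((-8 + 0 + 12*0**2) + 101) - (-22)*(-1) = ((-8 + 0 + 12*0) + 101) - 1*22 = ((-8 + 0 + 0) + 101) - 22 = (-8 + 101) - 22 = 93 - 22 = 71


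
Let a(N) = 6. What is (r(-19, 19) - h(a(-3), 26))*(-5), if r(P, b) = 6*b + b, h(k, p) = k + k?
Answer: -605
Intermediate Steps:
h(k, p) = 2*k
r(P, b) = 7*b
(r(-19, 19) - h(a(-3), 26))*(-5) = (7*19 - 2*6)*(-5) = (133 - 1*12)*(-5) = (133 - 12)*(-5) = 121*(-5) = -605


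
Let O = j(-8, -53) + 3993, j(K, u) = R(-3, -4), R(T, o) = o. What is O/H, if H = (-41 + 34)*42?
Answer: -3989/294 ≈ -13.568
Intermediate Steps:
j(K, u) = -4
O = 3989 (O = -4 + 3993 = 3989)
H = -294 (H = -7*42 = -294)
O/H = 3989/(-294) = 3989*(-1/294) = -3989/294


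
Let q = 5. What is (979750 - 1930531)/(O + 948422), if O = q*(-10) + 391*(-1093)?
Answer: -950781/521009 ≈ -1.8249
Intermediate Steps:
O = -427413 (O = 5*(-10) + 391*(-1093) = -50 - 427363 = -427413)
(979750 - 1930531)/(O + 948422) = (979750 - 1930531)/(-427413 + 948422) = -950781/521009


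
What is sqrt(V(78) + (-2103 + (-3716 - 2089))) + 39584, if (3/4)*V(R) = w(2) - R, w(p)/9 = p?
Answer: 39584 + 2*I*sqrt(1997) ≈ 39584.0 + 89.376*I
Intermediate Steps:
w(p) = 9*p
V(R) = 24 - 4*R/3 (V(R) = 4*(9*2 - R)/3 = 4*(18 - R)/3 = 24 - 4*R/3)
sqrt(V(78) + (-2103 + (-3716 - 2089))) + 39584 = sqrt((24 - 4/3*78) + (-2103 + (-3716 - 2089))) + 39584 = sqrt((24 - 104) + (-2103 - 5805)) + 39584 = sqrt(-80 - 7908) + 39584 = sqrt(-7988) + 39584 = 2*I*sqrt(1997) + 39584 = 39584 + 2*I*sqrt(1997)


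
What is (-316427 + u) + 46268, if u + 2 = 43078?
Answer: -227083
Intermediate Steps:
u = 43076 (u = -2 + 43078 = 43076)
(-316427 + u) + 46268 = (-316427 + 43076) + 46268 = -273351 + 46268 = -227083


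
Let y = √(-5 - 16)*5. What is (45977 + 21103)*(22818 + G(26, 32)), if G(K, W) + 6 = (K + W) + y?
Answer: 1534119600 + 335400*I*√21 ≈ 1.5341e+9 + 1.537e+6*I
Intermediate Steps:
y = 5*I*√21 (y = √(-21)*5 = (I*√21)*5 = 5*I*√21 ≈ 22.913*I)
G(K, W) = -6 + K + W + 5*I*√21 (G(K, W) = -6 + ((K + W) + 5*I*√21) = -6 + (K + W + 5*I*√21) = -6 + K + W + 5*I*√21)
(45977 + 21103)*(22818 + G(26, 32)) = (45977 + 21103)*(22818 + (-6 + 26 + 32 + 5*I*√21)) = 67080*(22818 + (52 + 5*I*√21)) = 67080*(22870 + 5*I*√21) = 1534119600 + 335400*I*√21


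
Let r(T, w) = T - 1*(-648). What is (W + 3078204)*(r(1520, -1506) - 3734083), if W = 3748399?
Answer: -25476302134745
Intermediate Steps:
r(T, w) = 648 + T (r(T, w) = T + 648 = 648 + T)
(W + 3078204)*(r(1520, -1506) - 3734083) = (3748399 + 3078204)*((648 + 1520) - 3734083) = 6826603*(2168 - 3734083) = 6826603*(-3731915) = -25476302134745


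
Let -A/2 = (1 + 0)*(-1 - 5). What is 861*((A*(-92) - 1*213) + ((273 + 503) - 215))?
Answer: -650916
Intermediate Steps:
A = 12 (A = -2*(1 + 0)*(-1 - 5) = -2*(-6) = 12)
861*((A*(-92) - 1*213) + ((273 + 503) - 215)) = 861*((12*(-92) - 1*213) + ((273 + 503) - 215)) = 861*((-1104 - 213) + (776 - 215)) = 861*(-1317 + 561) = 861*(-756) = -650916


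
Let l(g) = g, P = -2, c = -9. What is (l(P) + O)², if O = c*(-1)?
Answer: 49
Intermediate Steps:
O = 9 (O = -9*(-1) = 9)
(l(P) + O)² = (-2 + 9)² = 7² = 49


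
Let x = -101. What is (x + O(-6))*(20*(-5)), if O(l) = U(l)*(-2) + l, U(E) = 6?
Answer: 11900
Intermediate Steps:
O(l) = -12 + l (O(l) = 6*(-2) + l = -12 + l)
(x + O(-6))*(20*(-5)) = (-101 + (-12 - 6))*(20*(-5)) = (-101 - 18)*(-100) = -119*(-100) = 11900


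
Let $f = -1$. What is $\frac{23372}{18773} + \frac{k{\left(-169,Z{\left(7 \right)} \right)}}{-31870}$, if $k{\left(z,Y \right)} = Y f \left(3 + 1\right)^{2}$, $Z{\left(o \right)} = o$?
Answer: $\frac{373484108}{299147755} \approx 1.2485$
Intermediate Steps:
$k{\left(z,Y \right)} = - 16 Y$ ($k{\left(z,Y \right)} = Y \left(-1\right) \left(3 + 1\right)^{2} = - Y 4^{2} = - Y 16 = - 16 Y$)
$\frac{23372}{18773} + \frac{k{\left(-169,Z{\left(7 \right)} \right)}}{-31870} = \frac{23372}{18773} + \frac{\left(-16\right) 7}{-31870} = 23372 \cdot \frac{1}{18773} - - \frac{56}{15935} = \frac{23372}{18773} + \frac{56}{15935} = \frac{373484108}{299147755}$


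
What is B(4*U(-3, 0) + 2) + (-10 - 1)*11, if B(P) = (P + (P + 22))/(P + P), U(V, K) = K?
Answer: -229/2 ≈ -114.50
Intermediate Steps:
B(P) = (22 + 2*P)/(2*P) (B(P) = (P + (22 + P))/((2*P)) = (22 + 2*P)*(1/(2*P)) = (22 + 2*P)/(2*P))
B(4*U(-3, 0) + 2) + (-10 - 1)*11 = (11 + (4*0 + 2))/(4*0 + 2) + (-10 - 1)*11 = (11 + (0 + 2))/(0 + 2) - 11*11 = (11 + 2)/2 - 121 = (½)*13 - 121 = 13/2 - 121 = -229/2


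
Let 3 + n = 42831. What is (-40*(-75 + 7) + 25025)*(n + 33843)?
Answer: 2127236895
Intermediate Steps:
n = 42828 (n = -3 + 42831 = 42828)
(-40*(-75 + 7) + 25025)*(n + 33843) = (-40*(-75 + 7) + 25025)*(42828 + 33843) = (-40*(-68) + 25025)*76671 = (2720 + 25025)*76671 = 27745*76671 = 2127236895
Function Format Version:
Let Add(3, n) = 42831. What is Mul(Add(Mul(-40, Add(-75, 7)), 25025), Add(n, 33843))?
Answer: 2127236895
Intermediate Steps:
n = 42828 (n = Add(-3, 42831) = 42828)
Mul(Add(Mul(-40, Add(-75, 7)), 25025), Add(n, 33843)) = Mul(Add(Mul(-40, Add(-75, 7)), 25025), Add(42828, 33843)) = Mul(Add(Mul(-40, -68), 25025), 76671) = Mul(Add(2720, 25025), 76671) = Mul(27745, 76671) = 2127236895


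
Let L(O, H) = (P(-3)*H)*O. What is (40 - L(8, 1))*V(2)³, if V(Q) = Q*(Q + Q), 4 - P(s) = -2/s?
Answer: 20480/3 ≈ 6826.7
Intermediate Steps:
P(s) = 4 + 2/s (P(s) = 4 - (-2)/s = 4 + 2/s)
V(Q) = 2*Q² (V(Q) = Q*(2*Q) = 2*Q²)
L(O, H) = 10*H*O/3 (L(O, H) = ((4 + 2/(-3))*H)*O = ((4 + 2*(-⅓))*H)*O = ((4 - ⅔)*H)*O = (10*H/3)*O = 10*H*O/3)
(40 - L(8, 1))*V(2)³ = (40 - 10*8/3)*(2*2²)³ = (40 - 1*80/3)*(2*4)³ = (40 - 80/3)*8³ = (40/3)*512 = 20480/3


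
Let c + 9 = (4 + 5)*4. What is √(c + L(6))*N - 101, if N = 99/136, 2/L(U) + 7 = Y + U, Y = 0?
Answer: -13241/136 ≈ -97.360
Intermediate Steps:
L(U) = 2/(-7 + U) (L(U) = 2/(-7 + (0 + U)) = 2/(-7 + U))
c = 27 (c = -9 + (4 + 5)*4 = -9 + 9*4 = -9 + 36 = 27)
N = 99/136 (N = 99*(1/136) = 99/136 ≈ 0.72794)
√(c + L(6))*N - 101 = √(27 + 2/(-7 + 6))*(99/136) - 101 = √(27 + 2/(-1))*(99/136) - 101 = √(27 + 2*(-1))*(99/136) - 101 = √(27 - 2)*(99/136) - 101 = √25*(99/136) - 101 = 5*(99/136) - 101 = 495/136 - 101 = -13241/136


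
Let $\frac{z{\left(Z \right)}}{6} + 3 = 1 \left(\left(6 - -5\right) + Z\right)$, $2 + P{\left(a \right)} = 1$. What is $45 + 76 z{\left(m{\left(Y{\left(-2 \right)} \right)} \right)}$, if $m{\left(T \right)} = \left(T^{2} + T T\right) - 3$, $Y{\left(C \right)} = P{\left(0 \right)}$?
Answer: $3237$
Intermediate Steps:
$P{\left(a \right)} = -1$ ($P{\left(a \right)} = -2 + 1 = -1$)
$Y{\left(C \right)} = -1$
$m{\left(T \right)} = -3 + 2 T^{2}$ ($m{\left(T \right)} = \left(T^{2} + T^{2}\right) - 3 = 2 T^{2} - 3 = -3 + 2 T^{2}$)
$z{\left(Z \right)} = 48 + 6 Z$ ($z{\left(Z \right)} = -18 + 6 \cdot 1 \left(\left(6 - -5\right) + Z\right) = -18 + 6 \cdot 1 \left(\left(6 + 5\right) + Z\right) = -18 + 6 \cdot 1 \left(11 + Z\right) = -18 + 6 \left(11 + Z\right) = -18 + \left(66 + 6 Z\right) = 48 + 6 Z$)
$45 + 76 z{\left(m{\left(Y{\left(-2 \right)} \right)} \right)} = 45 + 76 \left(48 + 6 \left(-3 + 2 \left(-1\right)^{2}\right)\right) = 45 + 76 \left(48 + 6 \left(-3 + 2 \cdot 1\right)\right) = 45 + 76 \left(48 + 6 \left(-3 + 2\right)\right) = 45 + 76 \left(48 + 6 \left(-1\right)\right) = 45 + 76 \left(48 - 6\right) = 45 + 76 \cdot 42 = 45 + 3192 = 3237$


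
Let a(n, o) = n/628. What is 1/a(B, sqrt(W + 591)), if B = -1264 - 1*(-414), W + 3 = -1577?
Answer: -314/425 ≈ -0.73882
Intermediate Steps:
W = -1580 (W = -3 - 1577 = -1580)
B = -850 (B = -1264 + 414 = -850)
a(n, o) = n/628 (a(n, o) = n*(1/628) = n/628)
1/a(B, sqrt(W + 591)) = 1/((1/628)*(-850)) = 1/(-425/314) = -314/425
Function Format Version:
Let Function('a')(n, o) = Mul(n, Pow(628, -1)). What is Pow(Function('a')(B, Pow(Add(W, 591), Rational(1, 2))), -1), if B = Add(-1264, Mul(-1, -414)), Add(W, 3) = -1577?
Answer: Rational(-314, 425) ≈ -0.73882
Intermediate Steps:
W = -1580 (W = Add(-3, -1577) = -1580)
B = -850 (B = Add(-1264, 414) = -850)
Function('a')(n, o) = Mul(Rational(1, 628), n) (Function('a')(n, o) = Mul(n, Rational(1, 628)) = Mul(Rational(1, 628), n))
Pow(Function('a')(B, Pow(Add(W, 591), Rational(1, 2))), -1) = Pow(Mul(Rational(1, 628), -850), -1) = Pow(Rational(-425, 314), -1) = Rational(-314, 425)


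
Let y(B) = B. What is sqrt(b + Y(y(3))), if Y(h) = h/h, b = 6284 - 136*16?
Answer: sqrt(4109) ≈ 64.101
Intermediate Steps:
b = 4108 (b = 6284 - 2176 = 4108)
Y(h) = 1
sqrt(b + Y(y(3))) = sqrt(4108 + 1) = sqrt(4109)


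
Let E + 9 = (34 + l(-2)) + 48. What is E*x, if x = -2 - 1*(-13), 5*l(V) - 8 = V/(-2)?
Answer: 4114/5 ≈ 822.80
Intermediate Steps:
l(V) = 8/5 - V/10 (l(V) = 8/5 + (V/(-2))/5 = 8/5 + (V*(-½))/5 = 8/5 + (-V/2)/5 = 8/5 - V/10)
x = 11 (x = -2 + 13 = 11)
E = 374/5 (E = -9 + ((34 + (8/5 - ⅒*(-2))) + 48) = -9 + ((34 + (8/5 + ⅕)) + 48) = -9 + ((34 + 9/5) + 48) = -9 + (179/5 + 48) = -9 + 419/5 = 374/5 ≈ 74.800)
E*x = (374/5)*11 = 4114/5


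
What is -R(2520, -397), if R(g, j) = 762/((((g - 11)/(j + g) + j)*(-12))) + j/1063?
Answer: 1972065/9256604 ≈ 0.21304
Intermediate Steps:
R(g, j) = 762/(-12*j - 12*(-11 + g)/(g + j)) + j/1063 (R(g, j) = 762/((((-11 + g)/(g + j) + j)*(-12))) + j*(1/1063) = 762/((((-11 + g)/(g + j) + j)*(-12))) + j/1063 = 762/(((j + (-11 + g)/(g + j))*(-12))) + j/1063 = 762/(-12*j - 12*(-11 + g)/(g + j)) + j/1063)
-R(2520, -397) = -(-135023/2126*(-397) - 127/2*2520 + (1/1063)*(-397)**3 + (1/1063)*2520*(-397) + (1/1063)*2520*(-397)**2)/(-11 + 2520 + (-397)**2 + 2520*(-397)) = -(53604131/2126 - 160020 + (1/1063)*(-62570773) - 1000440/1063 + (1/1063)*2520*157609)/(-11 + 2520 + 157609 - 1000440) = -(53604131/2126 - 160020 - 62570773/1063 - 1000440/1063 + 397174680/1063)/(-840322) = -(-1)*380608545/(840322*2126) = -1*(-1972065/9256604) = 1972065/9256604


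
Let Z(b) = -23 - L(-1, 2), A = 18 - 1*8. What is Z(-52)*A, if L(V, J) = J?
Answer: -250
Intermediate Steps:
A = 10 (A = 18 - 8 = 10)
Z(b) = -25 (Z(b) = -23 - 1*2 = -23 - 2 = -25)
Z(-52)*A = -25*10 = -250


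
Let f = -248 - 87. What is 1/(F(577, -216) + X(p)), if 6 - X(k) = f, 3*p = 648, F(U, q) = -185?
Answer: 1/156 ≈ 0.0064103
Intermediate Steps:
p = 216 (p = (⅓)*648 = 216)
f = -335
X(k) = 341 (X(k) = 6 - 1*(-335) = 6 + 335 = 341)
1/(F(577, -216) + X(p)) = 1/(-185 + 341) = 1/156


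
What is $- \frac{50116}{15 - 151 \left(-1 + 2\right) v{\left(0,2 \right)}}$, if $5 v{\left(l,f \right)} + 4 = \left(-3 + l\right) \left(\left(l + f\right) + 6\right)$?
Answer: $- \frac{250580}{4303} \approx -58.234$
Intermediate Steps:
$v{\left(l,f \right)} = - \frac{4}{5} + \frac{\left(-3 + l\right) \left(6 + f + l\right)}{5}$ ($v{\left(l,f \right)} = - \frac{4}{5} + \frac{\left(-3 + l\right) \left(\left(l + f\right) + 6\right)}{5} = - \frac{4}{5} + \frac{\left(-3 + l\right) \left(\left(f + l\right) + 6\right)}{5} = - \frac{4}{5} + \frac{\left(-3 + l\right) \left(6 + f + l\right)}{5}$)
$- \frac{50116}{15 - 151 \left(-1 + 2\right) v{\left(0,2 \right)}} = - \frac{50116}{15 - 151 \left(-1 + 2\right) \left(- \frac{22}{5} - \frac{6}{5} + \frac{0^{2}}{5} + \frac{3}{5} \cdot 0 + \frac{1}{5} \cdot 2 \cdot 0\right)} = - \frac{50116}{15 - 151 \cdot 1 \left(- \frac{22}{5} - \frac{6}{5} + \frac{1}{5} \cdot 0 + 0 + 0\right)} = - \frac{50116}{15 - 151 \cdot 1 \left(- \frac{22}{5} - \frac{6}{5} + 0 + 0 + 0\right)} = - \frac{50116}{15 - 151 \cdot 1 \left(- \frac{28}{5}\right)} = - \frac{50116}{15 - - \frac{4228}{5}} = - \frac{50116}{15 + \frac{4228}{5}} = - \frac{50116}{\frac{4303}{5}} = \left(-50116\right) \frac{5}{4303} = - \frac{250580}{4303}$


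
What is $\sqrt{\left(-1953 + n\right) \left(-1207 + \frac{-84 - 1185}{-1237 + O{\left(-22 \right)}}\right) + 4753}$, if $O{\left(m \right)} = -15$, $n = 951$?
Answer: $\frac{\sqrt{475404915898}}{626} \approx 1101.4$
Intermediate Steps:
$\sqrt{\left(-1953 + n\right) \left(-1207 + \frac{-84 - 1185}{-1237 + O{\left(-22 \right)}}\right) + 4753} = \sqrt{\left(-1953 + 951\right) \left(-1207 + \frac{-84 - 1185}{-1237 - 15}\right) + 4753} = \sqrt{- 1002 \left(-1207 - \frac{1269}{-1252}\right) + 4753} = \sqrt{- 1002 \left(-1207 - - \frac{1269}{1252}\right) + 4753} = \sqrt{- 1002 \left(-1207 + \frac{1269}{1252}\right) + 4753} = \sqrt{\left(-1002\right) \left(- \frac{1509895}{1252}\right) + 4753} = \sqrt{\frac{756457395}{626} + 4753} = \sqrt{\frac{759432773}{626}} = \frac{\sqrt{475404915898}}{626}$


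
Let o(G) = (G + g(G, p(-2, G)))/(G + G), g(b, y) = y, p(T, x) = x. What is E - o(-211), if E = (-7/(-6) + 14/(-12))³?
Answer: -1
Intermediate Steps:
o(G) = 1 (o(G) = (G + G)/(G + G) = (2*G)/((2*G)) = (2*G)*(1/(2*G)) = 1)
E = 0 (E = (-7*(-⅙) + 14*(-1/12))³ = (7/6 - 7/6)³ = 0³ = 0)
E - o(-211) = 0 - 1*1 = 0 - 1 = -1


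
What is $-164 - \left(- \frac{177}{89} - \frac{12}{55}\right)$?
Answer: $- \frac{791977}{4895} \approx -161.79$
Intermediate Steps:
$-164 - \left(- \frac{177}{89} - \frac{12}{55}\right) = -164 - - \frac{10803}{4895} = -164 + \left(\frac{177}{89} + \frac{12}{55}\right) = -164 + \frac{10803}{4895} = - \frac{791977}{4895}$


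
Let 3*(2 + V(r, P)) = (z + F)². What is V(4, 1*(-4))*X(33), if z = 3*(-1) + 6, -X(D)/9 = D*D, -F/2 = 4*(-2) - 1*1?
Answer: -1421145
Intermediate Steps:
F = 18 (F = -2*(4*(-2) - 1*1) = -2*(-8 - 1) = -2*(-9) = 18)
X(D) = -9*D² (X(D) = -9*D*D = -9*D²)
z = 3 (z = -3 + 6 = 3)
V(r, P) = 145 (V(r, P) = -2 + (3 + 18)²/3 = -2 + (⅓)*21² = -2 + (⅓)*441 = -2 + 147 = 145)
V(4, 1*(-4))*X(33) = 145*(-9*33²) = 145*(-9*1089) = 145*(-9801) = -1421145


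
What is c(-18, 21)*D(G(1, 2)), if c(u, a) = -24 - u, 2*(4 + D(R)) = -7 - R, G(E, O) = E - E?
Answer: 45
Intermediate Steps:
G(E, O) = 0
D(R) = -15/2 - R/2 (D(R) = -4 + (-7 - R)/2 = -4 + (-7/2 - R/2) = -15/2 - R/2)
c(-18, 21)*D(G(1, 2)) = (-24 - 1*(-18))*(-15/2 - ½*0) = (-24 + 18)*(-15/2 + 0) = -6*(-15/2) = 45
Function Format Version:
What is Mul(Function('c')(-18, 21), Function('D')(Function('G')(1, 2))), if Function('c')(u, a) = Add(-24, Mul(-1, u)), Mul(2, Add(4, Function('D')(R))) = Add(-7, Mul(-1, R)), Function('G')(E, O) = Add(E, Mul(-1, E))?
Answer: 45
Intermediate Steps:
Function('G')(E, O) = 0
Function('D')(R) = Add(Rational(-15, 2), Mul(Rational(-1, 2), R)) (Function('D')(R) = Add(-4, Mul(Rational(1, 2), Add(-7, Mul(-1, R)))) = Add(-4, Add(Rational(-7, 2), Mul(Rational(-1, 2), R))) = Add(Rational(-15, 2), Mul(Rational(-1, 2), R)))
Mul(Function('c')(-18, 21), Function('D')(Function('G')(1, 2))) = Mul(Add(-24, Mul(-1, -18)), Add(Rational(-15, 2), Mul(Rational(-1, 2), 0))) = Mul(Add(-24, 18), Add(Rational(-15, 2), 0)) = Mul(-6, Rational(-15, 2)) = 45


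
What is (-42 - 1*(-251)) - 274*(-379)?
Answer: 104055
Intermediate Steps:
(-42 - 1*(-251)) - 274*(-379) = (-42 + 251) + 103846 = 209 + 103846 = 104055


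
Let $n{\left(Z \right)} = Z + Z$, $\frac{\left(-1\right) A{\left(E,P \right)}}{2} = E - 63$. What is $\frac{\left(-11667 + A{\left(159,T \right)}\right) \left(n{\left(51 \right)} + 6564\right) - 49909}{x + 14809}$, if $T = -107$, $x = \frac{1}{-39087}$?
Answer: $- \frac{3091859991261}{578839382} \approx -5341.5$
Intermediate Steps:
$x = - \frac{1}{39087} \approx -2.5584 \cdot 10^{-5}$
$A{\left(E,P \right)} = 126 - 2 E$ ($A{\left(E,P \right)} = - 2 \left(E - 63\right) = - 2 \left(-63 + E\right) = 126 - 2 E$)
$n{\left(Z \right)} = 2 Z$
$\frac{\left(-11667 + A{\left(159,T \right)}\right) \left(n{\left(51 \right)} + 6564\right) - 49909}{x + 14809} = \frac{\left(-11667 + \left(126 - 318\right)\right) \left(2 \cdot 51 + 6564\right) - 49909}{- \frac{1}{39087} + 14809} = \frac{\left(-11667 + \left(126 - 318\right)\right) \left(102 + 6564\right) - 49909}{\frac{578839382}{39087}} = \left(\left(-11667 - 192\right) 6666 - 49909\right) \frac{39087}{578839382} = \left(\left(-11859\right) 6666 - 49909\right) \frac{39087}{578839382} = \left(-79052094 - 49909\right) \frac{39087}{578839382} = \left(-79102003\right) \frac{39087}{578839382} = - \frac{3091859991261}{578839382}$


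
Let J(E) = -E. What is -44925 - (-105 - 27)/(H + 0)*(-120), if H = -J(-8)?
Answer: -42945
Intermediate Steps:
H = -8 (H = -(-1)*(-8) = -1*8 = -8)
-44925 - (-105 - 27)/(H + 0)*(-120) = -44925 - (-105 - 27)/(-8 + 0)*(-120) = -44925 - (-132/(-8))*(-120) = -44925 - (-132*(-⅛))*(-120) = -44925 - 33*(-120)/2 = -44925 - 1*(-1980) = -44925 + 1980 = -42945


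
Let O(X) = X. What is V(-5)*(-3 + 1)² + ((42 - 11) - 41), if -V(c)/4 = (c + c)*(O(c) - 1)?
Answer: -970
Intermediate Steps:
V(c) = -8*c*(-1 + c) (V(c) = -4*(c + c)*(c - 1) = -4*2*c*(-1 + c) = -8*c*(-1 + c))
V(-5)*(-3 + 1)² + ((42 - 11) - 41) = (8*(-5)*(1 - 1*(-5)))*(-3 + 1)² + ((42 - 11) - 41) = (8*(-5)*(1 + 5))*(-2)² + (31 - 41) = (8*(-5)*6)*4 - 10 = -240*4 - 10 = -960 - 10 = -970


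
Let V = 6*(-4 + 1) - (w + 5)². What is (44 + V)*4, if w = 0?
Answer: 4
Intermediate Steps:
V = -43 (V = 6*(-4 + 1) - (0 + 5)² = 6*(-3) - 1*5² = -18 - 1*25 = -18 - 25 = -43)
(44 + V)*4 = (44 - 43)*4 = 1*4 = 4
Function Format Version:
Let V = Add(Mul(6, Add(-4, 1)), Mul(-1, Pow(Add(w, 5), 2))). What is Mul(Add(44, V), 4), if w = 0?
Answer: 4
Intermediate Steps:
V = -43 (V = Add(Mul(6, Add(-4, 1)), Mul(-1, Pow(Add(0, 5), 2))) = Add(Mul(6, -3), Mul(-1, Pow(5, 2))) = Add(-18, Mul(-1, 25)) = Add(-18, -25) = -43)
Mul(Add(44, V), 4) = Mul(Add(44, -43), 4) = Mul(1, 4) = 4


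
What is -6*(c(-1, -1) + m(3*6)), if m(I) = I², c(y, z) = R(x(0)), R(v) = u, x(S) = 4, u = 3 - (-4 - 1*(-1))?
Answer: -1980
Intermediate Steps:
u = 6 (u = 3 - (-4 + 1) = 3 - (-3) = 3 - 1*(-3) = 3 + 3 = 6)
R(v) = 6
c(y, z) = 6
-6*(c(-1, -1) + m(3*6)) = -6*(6 + (3*6)²) = -6*(6 + 18²) = -6*(6 + 324) = -6*330 = -1980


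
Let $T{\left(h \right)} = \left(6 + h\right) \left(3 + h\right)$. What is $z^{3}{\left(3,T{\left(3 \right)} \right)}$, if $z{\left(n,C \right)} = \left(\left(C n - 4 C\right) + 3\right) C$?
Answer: $-20887757064$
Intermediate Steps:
$T{\left(h \right)} = \left(3 + h\right) \left(6 + h\right)$
$z{\left(n,C \right)} = C \left(3 - 4 C + C n\right)$ ($z{\left(n,C \right)} = \left(\left(- 4 C + C n\right) + 3\right) C = \left(3 - 4 C + C n\right) C = C \left(3 - 4 C + C n\right)$)
$z^{3}{\left(3,T{\left(3 \right)} \right)} = \left(\left(18 + 3^{2} + 9 \cdot 3\right) \left(3 - 4 \left(18 + 3^{2} + 9 \cdot 3\right) + \left(18 + 3^{2} + 9 \cdot 3\right) 3\right)\right)^{3} = \left(\left(18 + 9 + 27\right) \left(3 - 4 \left(18 + 9 + 27\right) + \left(18 + 9 + 27\right) 3\right)\right)^{3} = \left(54 \left(3 - 216 + 54 \cdot 3\right)\right)^{3} = \left(54 \left(3 - 216 + 162\right)\right)^{3} = \left(54 \left(-51\right)\right)^{3} = \left(-2754\right)^{3} = -20887757064$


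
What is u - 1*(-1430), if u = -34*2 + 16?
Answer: 1378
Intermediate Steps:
u = -52 (u = -68 + 16 = -52)
u - 1*(-1430) = -52 - 1*(-1430) = -52 + 1430 = 1378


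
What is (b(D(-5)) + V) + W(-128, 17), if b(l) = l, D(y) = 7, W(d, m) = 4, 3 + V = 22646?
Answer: 22654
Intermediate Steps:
V = 22643 (V = -3 + 22646 = 22643)
(b(D(-5)) + V) + W(-128, 17) = (7 + 22643) + 4 = 22650 + 4 = 22654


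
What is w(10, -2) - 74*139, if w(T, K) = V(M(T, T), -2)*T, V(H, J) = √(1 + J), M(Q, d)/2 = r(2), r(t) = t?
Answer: -10286 + 10*I ≈ -10286.0 + 10.0*I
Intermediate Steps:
M(Q, d) = 4 (M(Q, d) = 2*2 = 4)
w(T, K) = I*T (w(T, K) = √(1 - 2)*T = √(-1)*T = I*T)
w(10, -2) - 74*139 = I*10 - 74*139 = 10*I - 10286 = -10286 + 10*I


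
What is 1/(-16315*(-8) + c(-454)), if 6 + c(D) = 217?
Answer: 1/130731 ≈ 7.6493e-6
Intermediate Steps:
c(D) = 211 (c(D) = -6 + 217 = 211)
1/(-16315*(-8) + c(-454)) = 1/(-16315*(-8) + 211) = 1/(130520 + 211) = 1/130731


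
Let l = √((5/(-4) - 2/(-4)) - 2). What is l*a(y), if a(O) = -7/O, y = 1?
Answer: -7*I*√11/2 ≈ -11.608*I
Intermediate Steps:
l = I*√11/2 (l = √((5*(-¼) - 2*(-¼)) - 2) = √((-5/4 + ½) - 2) = √(-¾ - 2) = √(-11/4) = I*√11/2 ≈ 1.6583*I)
l*a(y) = (I*√11/2)*(-7/1) = (I*√11/2)*(-7*1) = (I*√11/2)*(-7) = -7*I*√11/2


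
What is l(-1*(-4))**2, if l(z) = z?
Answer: 16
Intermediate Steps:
l(-1*(-4))**2 = (-1*(-4))**2 = 4**2 = 16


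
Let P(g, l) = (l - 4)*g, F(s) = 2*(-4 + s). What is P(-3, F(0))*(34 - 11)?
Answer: 828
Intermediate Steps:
F(s) = -8 + 2*s
P(g, l) = g*(-4 + l) (P(g, l) = (-4 + l)*g = g*(-4 + l))
P(-3, F(0))*(34 - 11) = (-3*(-4 + (-8 + 2*0)))*(34 - 11) = -3*(-4 + (-8 + 0))*23 = -3*(-4 - 8)*23 = -3*(-12)*23 = 36*23 = 828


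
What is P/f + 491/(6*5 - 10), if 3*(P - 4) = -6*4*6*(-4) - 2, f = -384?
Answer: 69239/2880 ≈ 24.041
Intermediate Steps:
P = 586/3 (P = 4 + (-6*4*6*(-4) - 2)/3 = 4 + (-144*(-4) - 2)/3 = 4 + (-6*(-96) - 2)/3 = 4 + (576 - 2)/3 = 4 + (⅓)*574 = 4 + 574/3 = 586/3 ≈ 195.33)
P/f + 491/(6*5 - 10) = (586/3)/(-384) + 491/(6*5 - 10) = (586/3)*(-1/384) + 491/(30 - 10) = -293/576 + 491/20 = 69239/2880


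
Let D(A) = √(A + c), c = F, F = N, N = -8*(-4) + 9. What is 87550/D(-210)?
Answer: -87550*I/13 ≈ -6734.6*I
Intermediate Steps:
N = 41 (N = 32 + 9 = 41)
F = 41
c = 41
D(A) = √(41 + A) (D(A) = √(A + 41) = √(41 + A))
87550/D(-210) = 87550/(√(41 - 210)) = 87550/(√(-169)) = 87550/((13*I)) = 87550*(-I/13) = -87550*I/13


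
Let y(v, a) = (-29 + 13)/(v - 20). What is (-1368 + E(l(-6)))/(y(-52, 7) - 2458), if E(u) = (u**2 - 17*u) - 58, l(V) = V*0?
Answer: 6417/11060 ≈ 0.58020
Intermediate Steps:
y(v, a) = -16/(-20 + v)
l(V) = 0
E(u) = -58 + u**2 - 17*u
(-1368 + E(l(-6)))/(y(-52, 7) - 2458) = (-1368 + (-58 + 0**2 - 17*0))/(-16/(-20 - 52) - 2458) = (-1368 + (-58 + 0 + 0))/(-16/(-72) - 2458) = (-1368 - 58)/(-16*(-1/72) - 2458) = -1426/(2/9 - 2458) = -1426/(-22120/9) = -1426*(-9/22120) = 6417/11060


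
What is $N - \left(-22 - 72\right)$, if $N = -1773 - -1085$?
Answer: $-594$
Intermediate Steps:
$N = -688$ ($N = -1773 + 1085 = -688$)
$N - \left(-22 - 72\right) = -688 - \left(-22 - 72\right) = -688 - -94 = -688 + 94 = -594$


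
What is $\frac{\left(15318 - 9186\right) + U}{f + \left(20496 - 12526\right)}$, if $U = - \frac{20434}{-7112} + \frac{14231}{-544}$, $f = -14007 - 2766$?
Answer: $- \frac{2954271465}{4257271648} \approx -0.69394$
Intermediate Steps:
$f = -16773$
$U = - \frac{11261847}{483616}$ ($U = \left(-20434\right) \left(- \frac{1}{7112}\right) + 14231 \left(- \frac{1}{544}\right) = \frac{10217}{3556} - \frac{14231}{544} = - \frac{11261847}{483616} \approx -23.287$)
$\frac{\left(15318 - 9186\right) + U}{f + \left(20496 - 12526\right)} = \frac{\left(15318 - 9186\right) - \frac{11261847}{483616}}{-16773 + \left(20496 - 12526\right)} = \frac{6132 - \frac{11261847}{483616}}{-16773 + 7970} = \frac{2954271465}{483616 \left(-8803\right)} = \frac{2954271465}{483616} \left(- \frac{1}{8803}\right) = - \frac{2954271465}{4257271648}$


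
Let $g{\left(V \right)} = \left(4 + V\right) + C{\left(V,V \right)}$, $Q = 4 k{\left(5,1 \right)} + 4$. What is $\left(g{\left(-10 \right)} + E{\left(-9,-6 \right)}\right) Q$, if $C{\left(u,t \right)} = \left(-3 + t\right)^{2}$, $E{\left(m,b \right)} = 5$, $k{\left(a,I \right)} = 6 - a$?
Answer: $1344$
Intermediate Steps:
$Q = 8$ ($Q = 4 \left(6 - 5\right) + 4 = 4 \cdot 1 + 4 = 4 + 4 = 8$)
$g{\left(V \right)} = 4 + V + \left(-3 + V\right)^{2}$ ($g{\left(V \right)} = \left(4 + V\right) + \left(-3 + V\right)^{2} = 4 + V + \left(-3 + V\right)^{2}$)
$\left(g{\left(-10 \right)} + E{\left(-9,-6 \right)}\right) Q = \left(\left(4 - 10 + \left(-3 - 10\right)^{2}\right) + 5\right) 8 = \left(\left(4 - 10 + \left(-13\right)^{2}\right) + 5\right) 8 = \left(\left(4 - 10 + 169\right) + 5\right) 8 = \left(163 + 5\right) 8 = 168 \cdot 8 = 1344$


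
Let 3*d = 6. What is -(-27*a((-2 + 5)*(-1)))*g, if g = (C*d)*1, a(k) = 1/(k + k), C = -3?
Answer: 27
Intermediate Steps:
a(k) = 1/(2*k)
d = 2 (d = (⅓)*6 = 2)
g = -6 (g = -3*2*1 = -6*1 = -6)
-(-27*a((-2 + 5)*(-1)))*g = -(-27/(2*((-2 + 5)*(-1))))*(-6) = -(-27/(2*(3*(-1))))*(-6) = -(-27/(2*(-3)))*(-6) = -(-27*(-1)/(2*3))*(-6) = -(-27*(-⅙))*(-6) = -9*(-6)/2 = -1*(-27) = 27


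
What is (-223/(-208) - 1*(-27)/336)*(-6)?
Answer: -2517/364 ≈ -6.9148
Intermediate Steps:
(-223/(-208) - 1*(-27)/336)*(-6) = (-223*(-1/208) + 27*(1/336))*(-6) = (223/208 + 9/112)*(-6) = (839/728)*(-6) = -2517/364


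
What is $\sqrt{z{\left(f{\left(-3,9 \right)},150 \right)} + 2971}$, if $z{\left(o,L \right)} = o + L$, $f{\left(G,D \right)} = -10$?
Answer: $\sqrt{3111} \approx 55.776$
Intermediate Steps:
$z{\left(o,L \right)} = L + o$
$\sqrt{z{\left(f{\left(-3,9 \right)},150 \right)} + 2971} = \sqrt{\left(150 - 10\right) + 2971} = \sqrt{140 + 2971} = \sqrt{3111}$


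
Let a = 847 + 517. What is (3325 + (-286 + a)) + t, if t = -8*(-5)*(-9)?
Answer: 4043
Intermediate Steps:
a = 1364
t = -360 (t = 40*(-9) = -360)
(3325 + (-286 + a)) + t = (3325 + (-286 + 1364)) - 360 = (3325 + 1078) - 360 = 4403 - 360 = 4043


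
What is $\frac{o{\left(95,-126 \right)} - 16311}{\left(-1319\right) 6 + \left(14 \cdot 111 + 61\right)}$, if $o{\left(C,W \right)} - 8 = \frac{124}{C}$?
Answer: $\frac{1548661}{598405} \approx 2.588$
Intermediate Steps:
$o{\left(C,W \right)} = 8 + \frac{124}{C}$
$\frac{o{\left(95,-126 \right)} - 16311}{\left(-1319\right) 6 + \left(14 \cdot 111 + 61\right)} = \frac{\left(8 + \frac{124}{95}\right) - 16311}{\left(-1319\right) 6 + \left(14 \cdot 111 + 61\right)} = \frac{\left(8 + 124 \cdot \frac{1}{95}\right) - 16311}{-7914 + \left(1554 + 61\right)} = \frac{\left(8 + \frac{124}{95}\right) - 16311}{-7914 + 1615} = \frac{\frac{884}{95} - 16311}{-6299} = \left(- \frac{1548661}{95}\right) \left(- \frac{1}{6299}\right) = \frac{1548661}{598405}$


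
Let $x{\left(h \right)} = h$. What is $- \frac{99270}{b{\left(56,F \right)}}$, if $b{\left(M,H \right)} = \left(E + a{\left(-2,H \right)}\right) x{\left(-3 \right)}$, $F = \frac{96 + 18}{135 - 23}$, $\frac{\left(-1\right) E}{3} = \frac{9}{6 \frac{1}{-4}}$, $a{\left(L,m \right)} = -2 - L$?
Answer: $\frac{5515}{3} \approx 1838.3$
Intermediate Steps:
$E = 18$ ($E = - 3 \frac{9}{6 \frac{1}{-4}} = - 3 \frac{9}{6 \left(- \frac{1}{4}\right)} = - 3 \frac{9}{- \frac{3}{2}} = - 3 \cdot 9 \left(- \frac{2}{3}\right) = \left(-3\right) \left(-6\right) = 18$)
$F = \frac{57}{56}$ ($F = \frac{114}{112} = 114 \cdot \frac{1}{112} = \frac{57}{56} \approx 1.0179$)
$b{\left(M,H \right)} = -54$ ($b{\left(M,H \right)} = \left(18 - 0\right) \left(-3\right) = \left(18 + \left(-2 + 2\right)\right) \left(-3\right) = \left(18 + 0\right) \left(-3\right) = 18 \left(-3\right) = -54$)
$- \frac{99270}{b{\left(56,F \right)}} = - \frac{99270}{-54} = \left(-99270\right) \left(- \frac{1}{54}\right) = \frac{5515}{3}$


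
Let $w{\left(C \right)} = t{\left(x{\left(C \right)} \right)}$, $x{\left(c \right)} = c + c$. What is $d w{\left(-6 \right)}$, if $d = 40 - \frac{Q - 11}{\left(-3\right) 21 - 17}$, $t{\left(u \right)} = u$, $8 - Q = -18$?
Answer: $- \frac{1929}{4} \approx -482.25$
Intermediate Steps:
$Q = 26$ ($Q = 8 - -18 = 8 + 18 = 26$)
$x{\left(c \right)} = 2 c$
$w{\left(C \right)} = 2 C$
$d = \frac{643}{16}$ ($d = 40 - \frac{26 - 11}{\left(-3\right) 21 - 17} = 40 - \frac{15}{-63 - 17} = 40 - \frac{15}{-80} = 40 - 15 \left(- \frac{1}{80}\right) = 40 - - \frac{3}{16} = 40 + \frac{3}{16} = \frac{643}{16} \approx 40.188$)
$d w{\left(-6 \right)} = \frac{643 \cdot 2 \left(-6\right)}{16} = \frac{643}{16} \left(-12\right) = - \frac{1929}{4}$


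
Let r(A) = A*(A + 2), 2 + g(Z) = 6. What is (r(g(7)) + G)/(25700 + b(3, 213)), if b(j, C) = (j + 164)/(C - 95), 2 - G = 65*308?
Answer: -2359292/3032767 ≈ -0.77793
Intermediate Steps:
g(Z) = 4 (g(Z) = -2 + 6 = 4)
r(A) = A*(2 + A)
G = -20018 (G = 2 - 65*308 = 2 - 1*20020 = 2 - 20020 = -20018)
b(j, C) = (164 + j)/(-95 + C)
(r(g(7)) + G)/(25700 + b(3, 213)) = (4*(2 + 4) - 20018)/(25700 + (164 + 3)/(-95 + 213)) = (4*6 - 20018)/(25700 + 167/118) = (24 - 20018)/(25700 + (1/118)*167) = -19994/(25700 + 167/118) = -19994/3032767/118 = -19994*118/3032767 = -2359292/3032767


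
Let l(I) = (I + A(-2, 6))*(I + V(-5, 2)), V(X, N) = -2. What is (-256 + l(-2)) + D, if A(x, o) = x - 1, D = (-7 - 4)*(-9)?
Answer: -137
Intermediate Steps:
D = 99 (D = -11*(-9) = 99)
A(x, o) = -1 + x
l(I) = (-3 + I)*(-2 + I) (l(I) = (I + (-1 - 2))*(I - 2) = (I - 3)*(-2 + I) = (-3 + I)*(-2 + I))
(-256 + l(-2)) + D = (-256 + (6 + (-2)² - 5*(-2))) + 99 = (-256 + (6 + 4 + 10)) + 99 = (-256 + 20) + 99 = -236 + 99 = -137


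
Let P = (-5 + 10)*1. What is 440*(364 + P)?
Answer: 162360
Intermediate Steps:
P = 5 (P = 5*1 = 5)
440*(364 + P) = 440*(364 + 5) = 440*369 = 162360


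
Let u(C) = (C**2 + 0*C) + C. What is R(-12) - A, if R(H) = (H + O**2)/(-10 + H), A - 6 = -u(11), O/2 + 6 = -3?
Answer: 1230/11 ≈ 111.82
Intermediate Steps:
u(C) = C + C**2 (u(C) = (C**2 + 0) + C = C**2 + C = C + C**2)
O = -18 (O = -12 + 2*(-3) = -12 - 6 = -18)
A = -126 (A = 6 - 11*(1 + 11) = 6 - 11*12 = 6 - 1*132 = 6 - 132 = -126)
R(H) = (324 + H)/(-10 + H) (R(H) = (H + (-18)**2)/(-10 + H) = (H + 324)/(-10 + H) = (324 + H)/(-10 + H))
R(-12) - A = (324 - 12)/(-10 - 12) - 1*(-126) = 312/(-22) + 126 = -1/22*312 + 126 = -156/11 + 126 = 1230/11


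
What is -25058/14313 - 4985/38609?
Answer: -1038814627/552610617 ≈ -1.8798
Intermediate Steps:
-25058/14313 - 4985/38609 = -1038814627/552610617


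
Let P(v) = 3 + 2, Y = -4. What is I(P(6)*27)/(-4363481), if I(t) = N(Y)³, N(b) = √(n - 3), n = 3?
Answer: 0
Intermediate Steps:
P(v) = 5
N(b) = 0 (N(b) = √(3 - 3) = √0 = 0)
I(t) = 0 (I(t) = 0³ = 0)
I(P(6)*27)/(-4363481) = 0/(-4363481) = 0*(-1/4363481) = 0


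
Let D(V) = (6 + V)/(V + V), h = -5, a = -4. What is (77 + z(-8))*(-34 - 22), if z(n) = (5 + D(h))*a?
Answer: -16072/5 ≈ -3214.4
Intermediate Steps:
D(V) = (6 + V)/(2*V) (D(V) = (6 + V)/((2*V)) = (6 + V)*(1/(2*V)) = (6 + V)/(2*V))
z(n) = -98/5 (z(n) = (5 + (1/2)*(6 - 5)/(-5))*(-4) = (5 + (1/2)*(-1/5)*1)*(-4) = (5 - 1/10)*(-4) = (49/10)*(-4) = -98/5)
(77 + z(-8))*(-34 - 22) = (77 - 98/5)*(-34 - 22) = (287/5)*(-56) = -16072/5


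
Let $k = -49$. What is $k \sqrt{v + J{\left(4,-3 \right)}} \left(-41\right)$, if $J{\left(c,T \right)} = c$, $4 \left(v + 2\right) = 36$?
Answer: $2009 \sqrt{11} \approx 6663.1$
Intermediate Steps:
$v = 7$ ($v = -2 + \frac{1}{4} \cdot 36 = -2 + 9 = 7$)
$k \sqrt{v + J{\left(4,-3 \right)}} \left(-41\right) = - 49 \sqrt{7 + 4} \left(-41\right) = - 49 \sqrt{11} \left(-41\right) = 2009 \sqrt{11}$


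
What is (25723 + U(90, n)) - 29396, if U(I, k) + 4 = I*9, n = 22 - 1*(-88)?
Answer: -2867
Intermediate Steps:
n = 110 (n = 22 + 88 = 110)
U(I, k) = -4 + 9*I (U(I, k) = -4 + I*9 = -4 + 9*I)
(25723 + U(90, n)) - 29396 = (25723 + (-4 + 9*90)) - 29396 = (25723 + (-4 + 810)) - 29396 = (25723 + 806) - 29396 = 26529 - 29396 = -2867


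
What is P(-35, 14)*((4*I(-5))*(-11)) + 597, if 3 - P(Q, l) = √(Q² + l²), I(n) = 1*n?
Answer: 1257 - 1540*√29 ≈ -7036.2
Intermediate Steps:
I(n) = n
P(Q, l) = 3 - √(Q² + l²)
P(-35, 14)*((4*I(-5))*(-11)) + 597 = (3 - √((-35)² + 14²))*((4*(-5))*(-11)) + 597 = (3 - √(1225 + 196))*(-20*(-11)) + 597 = (3 - √1421)*220 + 597 = (3 - 7*√29)*220 + 597 = (660 - 1540*√29) + 597 = 1257 - 1540*√29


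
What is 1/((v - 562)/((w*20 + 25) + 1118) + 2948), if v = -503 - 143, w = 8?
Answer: 1303/3840036 ≈ 0.00033932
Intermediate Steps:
v = -646
1/((v - 562)/((w*20 + 25) + 1118) + 2948) = 1/((-646 - 562)/((8*20 + 25) + 1118) + 2948) = 1/(-1208/((160 + 25) + 1118) + 2948) = 1/(-1208/(185 + 1118) + 2948) = 1/(-1208/1303 + 2948) = 1/(3840036/1303) = 1303/3840036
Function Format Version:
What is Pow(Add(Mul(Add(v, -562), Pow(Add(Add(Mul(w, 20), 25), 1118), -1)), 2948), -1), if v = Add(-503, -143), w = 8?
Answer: Rational(1303, 3840036) ≈ 0.00033932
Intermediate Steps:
v = -646
Pow(Add(Mul(Add(v, -562), Pow(Add(Add(Mul(w, 20), 25), 1118), -1)), 2948), -1) = Pow(Add(Mul(Add(-646, -562), Pow(Add(Add(Mul(8, 20), 25), 1118), -1)), 2948), -1) = Pow(Add(Mul(-1208, Pow(Add(Add(160, 25), 1118), -1)), 2948), -1) = Pow(Add(Mul(-1208, Pow(Add(185, 1118), -1)), 2948), -1) = Pow(Add(Mul(-1208, Pow(1303, -1)), 2948), -1) = Pow(Add(Mul(-1208, Rational(1, 1303)), 2948), -1) = Pow(Add(Rational(-1208, 1303), 2948), -1) = Pow(Rational(3840036, 1303), -1) = Rational(1303, 3840036)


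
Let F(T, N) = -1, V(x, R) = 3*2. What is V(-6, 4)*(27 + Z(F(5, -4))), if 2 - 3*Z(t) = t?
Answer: 168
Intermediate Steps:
V(x, R) = 6
Z(t) = ⅔ - t/3
V(-6, 4)*(27 + Z(F(5, -4))) = 6*(27 + (⅔ - ⅓*(-1))) = 6*(27 + (⅔ + ⅓)) = 6*(27 + 1) = 6*28 = 168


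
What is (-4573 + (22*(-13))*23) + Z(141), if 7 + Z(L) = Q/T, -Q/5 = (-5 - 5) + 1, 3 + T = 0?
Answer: -11173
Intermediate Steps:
T = -3 (T = -3 + 0 = -3)
Q = 45 (Q = -5*((-5 - 5) + 1) = -5*(-10 + 1) = -5*(-9) = 45)
Z(L) = -22 (Z(L) = -7 + 45/(-3) = -7 + 45*(-1/3) = -7 - 15 = -22)
(-4573 + (22*(-13))*23) + Z(141) = (-4573 + (22*(-13))*23) - 22 = (-4573 - 286*23) - 22 = (-4573 - 6578) - 22 = -11151 - 22 = -11173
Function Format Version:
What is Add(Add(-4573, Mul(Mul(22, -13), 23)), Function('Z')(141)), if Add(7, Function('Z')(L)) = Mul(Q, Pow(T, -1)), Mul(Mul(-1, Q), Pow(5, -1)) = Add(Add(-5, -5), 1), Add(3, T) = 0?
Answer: -11173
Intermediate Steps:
T = -3 (T = Add(-3, 0) = -3)
Q = 45 (Q = Mul(-5, Add(Add(-5, -5), 1)) = Mul(-5, Add(-10, 1)) = Mul(-5, -9) = 45)
Function('Z')(L) = -22 (Function('Z')(L) = Add(-7, Mul(45, Pow(-3, -1))) = Add(-7, Mul(45, Rational(-1, 3))) = Add(-7, -15) = -22)
Add(Add(-4573, Mul(Mul(22, -13), 23)), Function('Z')(141)) = Add(Add(-4573, Mul(Mul(22, -13), 23)), -22) = Add(Add(-4573, Mul(-286, 23)), -22) = Add(Add(-4573, -6578), -22) = Add(-11151, -22) = -11173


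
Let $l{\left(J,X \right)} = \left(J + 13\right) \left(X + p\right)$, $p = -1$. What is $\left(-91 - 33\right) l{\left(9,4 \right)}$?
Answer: $-8184$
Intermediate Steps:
$l{\left(J,X \right)} = \left(-1 + X\right) \left(13 + J\right)$ ($l{\left(J,X \right)} = \left(J + 13\right) \left(X - 1\right) = \left(13 + J\right) \left(-1 + X\right) = \left(-1 + X\right) \left(13 + J\right)$)
$\left(-91 - 33\right) l{\left(9,4 \right)} = \left(-91 - 33\right) \left(-13 - 9 + 13 \cdot 4 + 9 \cdot 4\right) = - 124 \left(-13 - 9 + 52 + 36\right) = \left(-124\right) 66 = -8184$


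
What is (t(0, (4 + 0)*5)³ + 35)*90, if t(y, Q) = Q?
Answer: 723150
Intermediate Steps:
(t(0, (4 + 0)*5)³ + 35)*90 = (((4 + 0)*5)³ + 35)*90 = ((4*5)³ + 35)*90 = (20³ + 35)*90 = (8000 + 35)*90 = 8035*90 = 723150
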